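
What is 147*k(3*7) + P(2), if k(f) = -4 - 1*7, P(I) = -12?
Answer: -1629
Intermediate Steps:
k(f) = -11 (k(f) = -4 - 7 = -11)
147*k(3*7) + P(2) = 147*(-11) - 12 = -1617 - 12 = -1629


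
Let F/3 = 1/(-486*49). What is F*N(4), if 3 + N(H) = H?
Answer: -1/7938 ≈ -0.00012598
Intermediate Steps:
N(H) = -3 + H
F = -1/7938 (F = 3*(1/(-486*49)) = 3*(-1/486*1/49) = 3*(-1/23814) = -1/7938 ≈ -0.00012598)
F*N(4) = -(-3 + 4)/7938 = -1/7938*1 = -1/7938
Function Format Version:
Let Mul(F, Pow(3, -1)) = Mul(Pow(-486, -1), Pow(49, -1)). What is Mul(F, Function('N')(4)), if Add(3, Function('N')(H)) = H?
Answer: Rational(-1, 7938) ≈ -0.00012598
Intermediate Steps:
Function('N')(H) = Add(-3, H)
F = Rational(-1, 7938) (F = Mul(3, Mul(Pow(-486, -1), Pow(49, -1))) = Mul(3, Mul(Rational(-1, 486), Rational(1, 49))) = Mul(3, Rational(-1, 23814)) = Rational(-1, 7938) ≈ -0.00012598)
Mul(F, Function('N')(4)) = Mul(Rational(-1, 7938), Add(-3, 4)) = Mul(Rational(-1, 7938), 1) = Rational(-1, 7938)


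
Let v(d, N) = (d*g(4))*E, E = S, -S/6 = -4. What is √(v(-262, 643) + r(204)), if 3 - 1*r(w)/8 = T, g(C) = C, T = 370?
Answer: 2*I*√7022 ≈ 167.59*I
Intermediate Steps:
S = 24 (S = -6*(-4) = 24)
r(w) = -2936 (r(w) = 24 - 8*370 = 24 - 2960 = -2936)
E = 24
v(d, N) = 96*d (v(d, N) = (d*4)*24 = (4*d)*24 = 96*d)
√(v(-262, 643) + r(204)) = √(96*(-262) - 2936) = √(-25152 - 2936) = √(-28088) = 2*I*√7022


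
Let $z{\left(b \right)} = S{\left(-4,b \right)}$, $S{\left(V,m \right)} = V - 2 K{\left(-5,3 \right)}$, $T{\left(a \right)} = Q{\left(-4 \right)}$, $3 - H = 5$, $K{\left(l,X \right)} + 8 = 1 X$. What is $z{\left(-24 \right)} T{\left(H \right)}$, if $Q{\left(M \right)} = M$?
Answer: $-24$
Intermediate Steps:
$K{\left(l,X \right)} = -8 + X$ ($K{\left(l,X \right)} = -8 + 1 X = -8 + X$)
$H = -2$ ($H = 3 - 5 = -2$)
$T{\left(a \right)} = -4$
$S{\left(V,m \right)} = 10 + V$ ($S{\left(V,m \right)} = V - 2 \left(-8 + 3\right) = V - -10 = V + 10 = 10 + V$)
$z{\left(b \right)} = 6$ ($z{\left(b \right)} = 10 - 4 = 6$)
$z{\left(-24 \right)} T{\left(H \right)} = 6 \left(-4\right) = -24$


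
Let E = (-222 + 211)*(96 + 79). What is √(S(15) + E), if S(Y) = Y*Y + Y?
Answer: I*√1685 ≈ 41.049*I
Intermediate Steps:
S(Y) = Y + Y² (S(Y) = Y² + Y = Y + Y²)
E = -1925 (E = -11*175 = -1925)
√(S(15) + E) = √(15*(1 + 15) - 1925) = √(15*16 - 1925) = √(240 - 1925) = √(-1685) = I*√1685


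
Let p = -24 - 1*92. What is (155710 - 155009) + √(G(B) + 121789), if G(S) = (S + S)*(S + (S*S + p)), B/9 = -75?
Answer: 701 + I*√613904111 ≈ 701.0 + 24777.0*I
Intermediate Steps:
B = -675 (B = 9*(-75) = -675)
p = -116 (p = -24 - 92 = -116)
G(S) = 2*S*(-116 + S + S²) (G(S) = (S + S)*(S + (S*S - 116)) = (2*S)*(S + (S² - 116)) = (2*S)*(S + (-116 + S²)) = (2*S)*(-116 + S + S²) = 2*S*(-116 + S + S²))
(155710 - 155009) + √(G(B) + 121789) = (155710 - 155009) + √(2*(-675)*(-116 - 675 + (-675)²) + 121789) = 701 + √(2*(-675)*(-116 - 675 + 455625) + 121789) = 701 + √(2*(-675)*454834 + 121789) = 701 + √(-614025900 + 121789) = 701 + √(-613904111) = 701 + I*√613904111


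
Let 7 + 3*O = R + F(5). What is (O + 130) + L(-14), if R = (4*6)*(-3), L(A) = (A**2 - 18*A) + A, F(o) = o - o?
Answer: 1613/3 ≈ 537.67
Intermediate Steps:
F(o) = 0
L(A) = A**2 - 17*A
R = -72 (R = 24*(-3) = -72)
O = -79/3 (O = -7/3 + (-72 + 0)/3 = -7/3 + (1/3)*(-72) = -7/3 - 24 = -79/3 ≈ -26.333)
(O + 130) + L(-14) = (-79/3 + 130) - 14*(-17 - 14) = 311/3 - 14*(-31) = 311/3 + 434 = 1613/3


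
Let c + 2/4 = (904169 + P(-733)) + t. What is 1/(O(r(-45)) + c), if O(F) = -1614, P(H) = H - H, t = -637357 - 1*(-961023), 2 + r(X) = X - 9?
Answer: 2/2452441 ≈ 8.1551e-7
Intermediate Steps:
r(X) = -11 + X (r(X) = -2 + (X - 9) = -2 + (-9 + X) = -11 + X)
t = 323666 (t = -637357 + 961023 = 323666)
P(H) = 0
c = 2455669/2 (c = -1/2 + ((904169 + 0) + 323666) = -1/2 + (904169 + 323666) = -1/2 + 1227835 = 2455669/2 ≈ 1.2278e+6)
1/(O(r(-45)) + c) = 1/(-1614 + 2455669/2) = 1/(2452441/2) = 2/2452441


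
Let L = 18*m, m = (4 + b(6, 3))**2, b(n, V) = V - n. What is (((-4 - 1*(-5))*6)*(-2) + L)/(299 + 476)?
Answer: 6/775 ≈ 0.0077419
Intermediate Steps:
m = 1 (m = (4 + (3 - 1*6))**2 = (4 + (3 - 6))**2 = (4 - 3)**2 = 1**2 = 1)
L = 18 (L = 18*1 = 18)
(((-4 - 1*(-5))*6)*(-2) + L)/(299 + 476) = (((-4 - 1*(-5))*6)*(-2) + 18)/(299 + 476) = (((-4 + 5)*6)*(-2) + 18)/775 = ((1*6)*(-2) + 18)*(1/775) = (6*(-2) + 18)*(1/775) = (-12 + 18)*(1/775) = 6*(1/775) = 6/775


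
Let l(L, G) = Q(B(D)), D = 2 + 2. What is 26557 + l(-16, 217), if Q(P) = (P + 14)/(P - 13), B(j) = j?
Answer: 26555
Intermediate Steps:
D = 4
Q(P) = (14 + P)/(-13 + P)
l(L, G) = -2 (l(L, G) = (14 + 4)/(-13 + 4) = 18/(-9) = -1/9*18 = -2)
26557 + l(-16, 217) = 26557 - 2 = 26555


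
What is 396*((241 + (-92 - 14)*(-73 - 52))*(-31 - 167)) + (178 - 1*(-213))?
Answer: -1057801937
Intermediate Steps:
396*((241 + (-92 - 14)*(-73 - 52))*(-31 - 167)) + (178 - 1*(-213)) = 396*((241 - 106*(-125))*(-198)) + (178 + 213) = 396*((241 + 13250)*(-198)) + 391 = 396*(13491*(-198)) + 391 = 396*(-2671218) + 391 = -1057802328 + 391 = -1057801937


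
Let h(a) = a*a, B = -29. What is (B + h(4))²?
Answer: 169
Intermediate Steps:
h(a) = a²
(B + h(4))² = (-29 + 4²)² = (-29 + 16)² = (-13)² = 169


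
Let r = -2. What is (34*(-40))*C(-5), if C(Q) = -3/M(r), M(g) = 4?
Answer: 1020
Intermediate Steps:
C(Q) = -3/4
(34*(-40))*C(-5) = (34*(-40))*(-3/4) = -1360*(-3/4) = 1020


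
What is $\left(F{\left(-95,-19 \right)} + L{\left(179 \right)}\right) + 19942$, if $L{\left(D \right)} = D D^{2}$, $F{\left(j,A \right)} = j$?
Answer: $5755186$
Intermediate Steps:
$L{\left(D \right)} = D^{3}$
$\left(F{\left(-95,-19 \right)} + L{\left(179 \right)}\right) + 19942 = \left(-95 + 179^{3}\right) + 19942 = \left(-95 + 5735339\right) + 19942 = 5735244 + 19942 = 5755186$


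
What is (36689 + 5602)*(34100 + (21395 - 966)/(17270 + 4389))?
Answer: 31235808185739/21659 ≈ 1.4422e+9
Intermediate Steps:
(36689 + 5602)*(34100 + (21395 - 966)/(17270 + 4389)) = 42291*(34100 + 20429/21659) = 42291*(738592329/21659) = 31235808185739/21659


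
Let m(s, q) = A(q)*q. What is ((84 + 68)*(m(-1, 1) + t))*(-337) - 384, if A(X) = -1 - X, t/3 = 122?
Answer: -18645920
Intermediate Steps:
t = 366 (t = 3*122 = 366)
m(s, q) = q*(-1 - q) (m(s, q) = (-1 - q)*q = q*(-1 - q))
((84 + 68)*(m(-1, 1) + t))*(-337) - 384 = ((84 + 68)*(-1*1*(1 + 1) + 366))*(-337) - 384 = (152*(-1*1*2 + 366))*(-337) - 384 = (152*(-2 + 366))*(-337) - 384 = (152*364)*(-337) - 384 = 55328*(-337) - 384 = -18645536 - 384 = -18645920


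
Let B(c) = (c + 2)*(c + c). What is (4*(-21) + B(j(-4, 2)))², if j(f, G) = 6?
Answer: 144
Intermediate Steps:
B(c) = 2*c*(2 + c) (B(c) = (2 + c)*(2*c) = 2*c*(2 + c))
(4*(-21) + B(j(-4, 2)))² = (4*(-21) + 2*6*(2 + 6))² = (-84 + 2*6*8)² = (-84 + 96)² = 12² = 144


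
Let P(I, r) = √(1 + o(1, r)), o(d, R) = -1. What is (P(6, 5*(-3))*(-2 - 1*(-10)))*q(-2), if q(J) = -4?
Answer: 0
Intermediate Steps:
P(I, r) = 0 (P(I, r) = √(1 - 1) = √0 = 0)
(P(6, 5*(-3))*(-2 - 1*(-10)))*q(-2) = (0*(-2 - 1*(-10)))*(-4) = (0*(-2 + 10))*(-4) = (0*8)*(-4) = 0*(-4) = 0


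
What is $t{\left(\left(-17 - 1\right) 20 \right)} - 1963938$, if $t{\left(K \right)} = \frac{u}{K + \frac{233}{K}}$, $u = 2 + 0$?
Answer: $- \frac{254983963074}{129833} \approx -1.9639 \cdot 10^{6}$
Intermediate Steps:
$u = 2$
$t{\left(K \right)} = \frac{2}{K + \frac{233}{K}}$ ($t{\left(K \right)} = \frac{1}{K + \frac{233}{K}} 2 = \frac{2}{K + \frac{233}{K}}$)
$t{\left(\left(-17 - 1\right) 20 \right)} - 1963938 = \frac{2 \left(-17 - 1\right) 20}{233 + \left(\left(-17 - 1\right) 20\right)^{2}} - 1963938 = \frac{2 \left(\left(-18\right) 20\right)}{233 + \left(\left(-18\right) 20\right)^{2}} - 1963938 = 2 \left(-360\right) \frac{1}{233 + \left(-360\right)^{2}} - 1963938 = 2 \left(-360\right) \frac{1}{233 + 129600} - 1963938 = 2 \left(-360\right) \frac{1}{129833} - 1963938 = - \frac{720}{129833} - 1963938 = - \frac{254983963074}{129833}$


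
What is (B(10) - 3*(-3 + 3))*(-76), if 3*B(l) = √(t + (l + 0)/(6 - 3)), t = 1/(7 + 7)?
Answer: -38*√6006/63 ≈ -46.745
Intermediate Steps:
t = 1/14 ≈ 0.071429
B(l) = √(1/14 + l/3)/3 (B(l) = √(1/14 + (l + 0)/(6 - 3))/3 = √(1/14 + l/3)/3)
(B(10) - 3*(-3 + 3))*(-76) = (√(126 + 588*10)/126 - 3*(-3 + 3))*(-76) = (√(126 + 5880)/126 - 3*0)*(-76) = (√6006/126 + 0)*(-76) = (√6006/126)*(-76) = -38*√6006/63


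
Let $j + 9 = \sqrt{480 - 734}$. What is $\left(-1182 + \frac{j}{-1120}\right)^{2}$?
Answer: $\frac{\left(1323831 + i \sqrt{254}\right)^{2}}{1254400} \approx 1.3971 \cdot 10^{6} + 33.639 i$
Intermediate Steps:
$j = -9 + i \sqrt{254}$ ($j = -9 + \sqrt{480 - 734} = -9 + \sqrt{-254} = -9 + i \sqrt{254} \approx -9.0 + 15.937 i$)
$\left(-1182 + \frac{j}{-1120}\right)^{2} = \left(-1182 + \frac{-9 + i \sqrt{254}}{-1120}\right)^{2} = \left(-1182 + \left(-9 + i \sqrt{254}\right) \left(- \frac{1}{1120}\right)\right)^{2} = \left(-1182 + \left(\frac{9}{1120} - \frac{i \sqrt{254}}{1120}\right)\right)^{2} = \left(- \frac{1323831}{1120} - \frac{i \sqrt{254}}{1120}\right)^{2}$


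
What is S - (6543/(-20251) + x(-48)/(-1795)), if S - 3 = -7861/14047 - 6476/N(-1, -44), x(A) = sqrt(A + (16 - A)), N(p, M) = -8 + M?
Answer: 76822384796224/603455397545 ≈ 127.30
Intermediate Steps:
x(A) = 4 (x(A) = sqrt(16) = 4)
S = 23187733/182611 (S = 3 + (-7861/14047 - 6476/(-8 - 44)) = 3 + (-7861*1/14047 - 6476/(-52)) = 3 + (-7861/14047 - 6476*(-1/52)) = 3 + (-7861/14047 + 1619/13) = 3 + 22639900/182611 = 23187733/182611 ≈ 126.98)
S - (6543/(-20251) + x(-48)/(-1795)) = 23187733/182611 - (6543/(-20251) + 4/(-1795)) = 23187733/182611 - (6543*(-1/20251) + 4*(-1/1795)) = 23187733/182611 - (-6543/20251 - 4/1795) = 23187733/182611 - 1*(-11825689/36350545) = 23187733/182611 + 11825689/36350545 = 76822384796224/603455397545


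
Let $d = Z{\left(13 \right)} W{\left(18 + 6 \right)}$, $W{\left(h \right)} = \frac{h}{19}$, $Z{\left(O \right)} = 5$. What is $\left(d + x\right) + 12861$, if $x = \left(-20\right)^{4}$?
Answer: $\frac{3284479}{19} \approx 1.7287 \cdot 10^{5}$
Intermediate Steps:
$x = 160000$
$W{\left(h \right)} = \frac{h}{19}$ ($W{\left(h \right)} = h \frac{1}{19} = \frac{h}{19}$)
$d = \frac{120}{19}$ ($d = 5 \frac{18 + 6}{19} = 5 \cdot \frac{1}{19} \cdot 24 = 5 \cdot \frac{24}{19} = \frac{120}{19} \approx 6.3158$)
$\left(d + x\right) + 12861 = \left(\frac{120}{19} + 160000\right) + 12861 = \frac{3040120}{19} + 12861 = \frac{3284479}{19}$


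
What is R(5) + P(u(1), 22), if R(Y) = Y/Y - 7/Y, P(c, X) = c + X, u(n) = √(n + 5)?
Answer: 108/5 + √6 ≈ 24.049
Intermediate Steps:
u(n) = √(5 + n)
P(c, X) = X + c
R(Y) = 1 - 7/Y
R(5) + P(u(1), 22) = (-7 + 5)/5 + (22 + √(5 + 1)) = (⅕)*(-2) + (22 + √6) = -⅖ + (22 + √6) = 108/5 + √6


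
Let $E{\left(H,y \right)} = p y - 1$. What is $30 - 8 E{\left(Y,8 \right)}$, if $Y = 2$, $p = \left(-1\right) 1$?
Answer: $102$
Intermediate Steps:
$p = -1$
$E{\left(H,y \right)} = -1 - y$ ($E{\left(H,y \right)} = - y - 1 = -1 - y$)
$30 - 8 E{\left(Y,8 \right)} = 30 - 8 \left(-1 - 8\right) = 30 - -72 = 30 + 72 = 102$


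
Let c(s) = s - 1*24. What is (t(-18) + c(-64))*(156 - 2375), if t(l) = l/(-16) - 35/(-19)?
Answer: 28680575/152 ≈ 1.8869e+5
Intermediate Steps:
t(l) = 35/19 - l/16 (t(l) = l*(-1/16) - 35*(-1/19) = -l/16 + 35/19 = 35/19 - l/16)
c(s) = -24 + s (c(s) = s - 24 = -24 + s)
(t(-18) + c(-64))*(156 - 2375) = ((35/19 - 1/16*(-18)) + (-24 - 64))*(156 - 2375) = ((35/19 + 9/8) - 88)*(-2219) = (451/152 - 88)*(-2219) = -12925/152*(-2219) = 28680575/152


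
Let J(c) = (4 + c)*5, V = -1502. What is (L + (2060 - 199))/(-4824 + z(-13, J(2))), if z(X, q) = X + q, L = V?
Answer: -359/4807 ≈ -0.074683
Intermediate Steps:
J(c) = 20 + 5*c
L = -1502
(L + (2060 - 199))/(-4824 + z(-13, J(2))) = (-1502 + (2060 - 199))/(-4824 + (-13 + (20 + 5*2))) = (-1502 + 1861)/(-4824 + (-13 + (20 + 10))) = 359/(-4824 + (-13 + 30)) = 359/(-4824 + 17) = 359/(-4807) = 359*(-1/4807) = -359/4807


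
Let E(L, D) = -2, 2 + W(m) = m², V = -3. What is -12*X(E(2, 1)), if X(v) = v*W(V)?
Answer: 168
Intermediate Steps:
W(m) = -2 + m²
X(v) = 7*v (X(v) = v*(-2 + (-3)²) = v*(-2 + 9) = v*7 = 7*v)
-12*X(E(2, 1)) = -84*(-2) = -12*(-14) = 168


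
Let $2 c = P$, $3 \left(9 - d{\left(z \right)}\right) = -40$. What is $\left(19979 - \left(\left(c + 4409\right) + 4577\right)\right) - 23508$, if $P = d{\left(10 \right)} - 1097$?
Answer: $- \frac{35933}{3} \approx -11978.0$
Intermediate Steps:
$d{\left(z \right)} = \frac{67}{3}$ ($d{\left(z \right)} = 9 - - \frac{40}{3} = 9 + \frac{40}{3} = \frac{67}{3}$)
$P = - \frac{3224}{3}$ ($P = \frac{67}{3} - 1097 = - \frac{3224}{3} \approx -1074.7$)
$c = - \frac{1612}{3}$ ($c = \frac{1}{2} \left(- \frac{3224}{3}\right) = - \frac{1612}{3} \approx -537.33$)
$\left(19979 - \left(\left(c + 4409\right) + 4577\right)\right) - 23508 = \left(19979 - \left(\left(- \frac{1612}{3} + 4409\right) + 4577\right)\right) - 23508 = \left(19979 - \left(\frac{11615}{3} + 4577\right)\right) - 23508 = \left(19979 - \frac{25346}{3}\right) - 23508 = \frac{34591}{3} - 23508 = - \frac{35933}{3}$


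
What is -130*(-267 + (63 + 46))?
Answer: 20540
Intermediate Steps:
-130*(-267 + (63 + 46)) = -130*(-267 + 109) = -130*(-158) = 20540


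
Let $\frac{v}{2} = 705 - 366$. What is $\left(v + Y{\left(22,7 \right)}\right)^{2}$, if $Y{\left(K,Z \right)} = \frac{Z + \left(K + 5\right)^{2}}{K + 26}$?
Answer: $\frac{4326400}{9} \approx 4.8071 \cdot 10^{5}$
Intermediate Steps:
$Y{\left(K,Z \right)} = \frac{Z + \left(5 + K\right)^{2}}{26 + K}$
$v = 678$ ($v = 2 \left(705 - 366\right) = 2 \cdot 339 = 678$)
$\left(v + Y{\left(22,7 \right)}\right)^{2} = \left(678 + \frac{7 + \left(5 + 22\right)^{2}}{26 + 22}\right)^{2} = \left(678 + \frac{7 + 27^{2}}{48}\right)^{2} = \left(678 + \frac{7 + 729}{48}\right)^{2} = \left(678 + \frac{1}{48} \cdot 736\right)^{2} = \left(678 + \frac{46}{3}\right)^{2} = \left(\frac{2080}{3}\right)^{2} = \frac{4326400}{9}$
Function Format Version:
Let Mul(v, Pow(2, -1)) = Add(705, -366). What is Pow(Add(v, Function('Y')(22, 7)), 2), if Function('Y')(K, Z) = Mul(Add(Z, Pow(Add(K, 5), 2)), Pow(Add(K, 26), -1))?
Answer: Rational(4326400, 9) ≈ 4.8071e+5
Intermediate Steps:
Function('Y')(K, Z) = Mul(Pow(Add(26, K), -1), Add(Z, Pow(Add(5, K), 2))) (Function('Y')(K, Z) = Mul(Add(Z, Pow(Add(5, K), 2)), Pow(Add(26, K), -1)) = Mul(Pow(Add(26, K), -1), Add(Z, Pow(Add(5, K), 2))))
v = 678 (v = Mul(2, Add(705, -366)) = Mul(2, 339) = 678)
Pow(Add(v, Function('Y')(22, 7)), 2) = Pow(Add(678, Mul(Pow(Add(26, 22), -1), Add(7, Pow(Add(5, 22), 2)))), 2) = Pow(Add(678, Mul(Pow(48, -1), Add(7, Pow(27, 2)))), 2) = Pow(Add(678, Mul(Rational(1, 48), Add(7, 729))), 2) = Pow(Add(678, Mul(Rational(1, 48), 736)), 2) = Pow(Add(678, Rational(46, 3)), 2) = Pow(Rational(2080, 3), 2) = Rational(4326400, 9)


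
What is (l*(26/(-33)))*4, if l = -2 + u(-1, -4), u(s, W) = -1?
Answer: 104/11 ≈ 9.4545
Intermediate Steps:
l = -3 (l = -2 - 1 = -3)
(l*(26/(-33)))*4 = -78/(-33)*4 = -78*(-1)/33*4 = -3*(-26/33)*4 = (26/11)*4 = 104/11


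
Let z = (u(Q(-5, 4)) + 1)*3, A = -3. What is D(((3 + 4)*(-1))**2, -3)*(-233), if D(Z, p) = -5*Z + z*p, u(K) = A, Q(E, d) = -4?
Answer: 52891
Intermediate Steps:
u(K) = -3
z = -6 (z = (-3 + 1)*3 = -2*3 = -6)
D(Z, p) = -6*p - 5*Z (D(Z, p) = -5*Z - 6*p = -6*p - 5*Z)
D(((3 + 4)*(-1))**2, -3)*(-233) = (-6*(-3) - 5*(3 + 4)**2)*(-233) = (18 - 5*(7*(-1))**2)*(-233) = (18 - 5*(-7)**2)*(-233) = (18 - 5*49)*(-233) = (18 - 245)*(-233) = -227*(-233) = 52891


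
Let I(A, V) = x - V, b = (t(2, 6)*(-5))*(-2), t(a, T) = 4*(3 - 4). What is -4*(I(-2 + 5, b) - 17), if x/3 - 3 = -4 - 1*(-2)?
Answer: -104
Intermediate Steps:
t(a, T) = -4 (t(a, T) = 4*(-1) = -4)
x = 3 (x = 9 + 3*(-4 - 1*(-2)) = 9 + 3*(-4 + 2) = 9 + 3*(-2) = 9 - 6 = 3)
b = -40 (b = -4*(-5)*(-2) = 20*(-2) = -40)
I(A, V) = 3 - V
-4*(I(-2 + 5, b) - 17) = -4*((3 - 1*(-40)) - 17) = -4*((3 + 40) - 17) = -4*(43 - 17) = -4*26 = -104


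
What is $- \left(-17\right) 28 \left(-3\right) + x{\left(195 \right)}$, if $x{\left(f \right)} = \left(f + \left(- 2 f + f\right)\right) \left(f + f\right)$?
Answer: $-1428$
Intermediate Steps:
$x{\left(f \right)} = 0$ ($x{\left(f \right)} = \left(f - f\right) 2 f = 0 \cdot 2 f = 0$)
$- \left(-17\right) 28 \left(-3\right) + x{\left(195 \right)} = - \left(-17\right) 28 \left(-3\right) + 0 = - \left(-476\right) \left(-3\right) + 0 = \left(-1\right) 1428 + 0 = -1428 + 0 = -1428$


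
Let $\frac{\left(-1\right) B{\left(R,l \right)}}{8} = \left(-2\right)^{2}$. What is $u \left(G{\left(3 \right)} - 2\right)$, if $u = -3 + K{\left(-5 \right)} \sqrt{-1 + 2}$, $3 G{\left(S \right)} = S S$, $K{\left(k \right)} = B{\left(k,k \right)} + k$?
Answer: $-40$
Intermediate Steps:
$B{\left(R,l \right)} = -32$ ($B{\left(R,l \right)} = - 8 \left(-2\right)^{2} = \left(-8\right) 4 = -32$)
$K{\left(k \right)} = -32 + k$
$G{\left(S \right)} = \frac{S^{2}}{3}$ ($G{\left(S \right)} = \frac{S S}{3} = \frac{S^{2}}{3}$)
$u = -40$ ($u = -3 + \left(-32 - 5\right) \sqrt{-1 + 2} = -3 - 37 \sqrt{1} = -3 - 37 = -40$)
$u \left(G{\left(3 \right)} - 2\right) = - 40 \left(\frac{3^{2}}{3} - 2\right) = - 40 \left(\frac{1}{3} \cdot 9 - 2\right) = - 40 \left(3 - 2\right) = \left(-40\right) 1 = -40$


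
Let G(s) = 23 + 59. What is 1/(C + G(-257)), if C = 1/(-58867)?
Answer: 58867/4827093 ≈ 0.012195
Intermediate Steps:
C = -1/58867 ≈ -1.6987e-5
G(s) = 82
1/(C + G(-257)) = 1/(-1/58867 + 82) = 1/(4827093/58867) = 58867/4827093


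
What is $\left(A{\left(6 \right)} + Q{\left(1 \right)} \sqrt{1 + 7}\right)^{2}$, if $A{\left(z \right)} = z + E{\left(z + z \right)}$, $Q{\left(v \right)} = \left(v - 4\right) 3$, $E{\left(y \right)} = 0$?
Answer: $684 - 216 \sqrt{2} \approx 378.53$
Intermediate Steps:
$Q{\left(v \right)} = -12 + 3 v$ ($Q{\left(v \right)} = \left(-4 + v\right) 3 = -12 + 3 v$)
$A{\left(z \right)} = z$ ($A{\left(z \right)} = z + 0 = z$)
$\left(A{\left(6 \right)} + Q{\left(1 \right)} \sqrt{1 + 7}\right)^{2} = \left(6 + \left(-12 + 3 \cdot 1\right) \sqrt{1 + 7}\right)^{2} = \left(6 + \left(-12 + 3\right) \sqrt{8}\right)^{2} = \left(6 - 9 \cdot 2 \sqrt{2}\right)^{2} = \left(6 - 18 \sqrt{2}\right)^{2}$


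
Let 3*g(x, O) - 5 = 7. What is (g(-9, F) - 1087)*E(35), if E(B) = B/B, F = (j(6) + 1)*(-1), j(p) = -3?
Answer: -1083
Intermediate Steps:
F = 2 (F = (-3 + 1)*(-1) = -2*(-1) = 2)
E(B) = 1
g(x, O) = 4 (g(x, O) = 5/3 + (1/3)*7 = 5/3 + 7/3 = 4)
(g(-9, F) - 1087)*E(35) = (4 - 1087)*1 = -1083*1 = -1083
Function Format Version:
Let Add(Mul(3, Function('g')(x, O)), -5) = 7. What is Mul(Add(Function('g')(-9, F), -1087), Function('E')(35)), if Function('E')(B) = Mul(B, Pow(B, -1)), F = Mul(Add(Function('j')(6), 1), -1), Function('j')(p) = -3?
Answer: -1083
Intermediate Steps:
F = 2 (F = Mul(Add(-3, 1), -1) = Mul(-2, -1) = 2)
Function('E')(B) = 1
Function('g')(x, O) = 4 (Function('g')(x, O) = Add(Rational(5, 3), Mul(Rational(1, 3), 7)) = Add(Rational(5, 3), Rational(7, 3)) = 4)
Mul(Add(Function('g')(-9, F), -1087), Function('E')(35)) = Mul(Add(4, -1087), 1) = Mul(-1083, 1) = -1083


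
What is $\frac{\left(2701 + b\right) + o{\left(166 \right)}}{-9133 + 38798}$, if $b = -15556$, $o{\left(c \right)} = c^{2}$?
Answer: $\frac{14701}{29665} \approx 0.49557$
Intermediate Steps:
$\frac{\left(2701 + b\right) + o{\left(166 \right)}}{-9133 + 38798} = \frac{\left(2701 - 15556\right) + 166^{2}}{-9133 + 38798} = \frac{-12855 + 27556}{29665} = 14701 \cdot \frac{1}{29665} = \frac{14701}{29665}$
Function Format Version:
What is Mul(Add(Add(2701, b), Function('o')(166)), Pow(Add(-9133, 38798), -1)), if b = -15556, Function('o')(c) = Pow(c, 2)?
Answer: Rational(14701, 29665) ≈ 0.49557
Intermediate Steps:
Mul(Add(Add(2701, b), Function('o')(166)), Pow(Add(-9133, 38798), -1)) = Mul(Add(Add(2701, -15556), Pow(166, 2)), Pow(Add(-9133, 38798), -1)) = Mul(Add(-12855, 27556), Pow(29665, -1)) = Mul(14701, Rational(1, 29665)) = Rational(14701, 29665)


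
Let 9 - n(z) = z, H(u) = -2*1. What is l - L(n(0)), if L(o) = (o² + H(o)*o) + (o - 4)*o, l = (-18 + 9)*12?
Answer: -216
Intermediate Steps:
l = -108 (l = -9*12 = -108)
H(u) = -2
n(z) = 9 - z
L(o) = o² - 2*o + o*(-4 + o) (L(o) = (o² - 2*o) + (o - 4)*o = (o² - 2*o) + (-4 + o)*o = (o² - 2*o) + o*(-4 + o) = o² - 2*o + o*(-4 + o))
l - L(n(0)) = -108 - 2*(9 - 1*0)*(-3 + (9 - 1*0)) = -108 - 2*(9 + 0)*(-3 + (9 + 0)) = -108 - 2*9*(-3 + 9) = -108 - 2*9*6 = -108 - 1*108 = -108 - 108 = -216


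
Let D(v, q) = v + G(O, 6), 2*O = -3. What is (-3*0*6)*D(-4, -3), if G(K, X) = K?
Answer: 0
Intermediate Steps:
O = -3/2 (O = (1/2)*(-3) = -3/2 ≈ -1.5000)
D(v, q) = -3/2 + v (D(v, q) = v - 3/2 = -3/2 + v)
(-3*0*6)*D(-4, -3) = (-3*0*6)*(-3/2 - 4) = (0*6)*(-11/2) = 0*(-11/2) = 0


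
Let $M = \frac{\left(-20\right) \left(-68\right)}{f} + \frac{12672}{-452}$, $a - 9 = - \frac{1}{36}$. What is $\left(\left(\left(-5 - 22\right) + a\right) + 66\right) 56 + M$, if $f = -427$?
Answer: $\frac{1153054934}{434259} \approx 2655.2$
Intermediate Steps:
$a = \frac{323}{36}$ ($a = 9 - \frac{1}{36} = \frac{323}{36} \approx 8.9722$)
$M = - \frac{1506416}{48251}$ ($M = \frac{\left(-20\right) \left(-68\right)}{-427} + \frac{12672}{-452} = 1360 \left(- \frac{1}{427}\right) + 12672 \left(- \frac{1}{452}\right) = - \frac{1360}{427} - \frac{3168}{113} = - \frac{1506416}{48251} \approx -31.22$)
$\left(\left(\left(-5 - 22\right) + a\right) + 66\right) 56 + M = \left(\left(\left(-5 - 22\right) + \frac{323}{36}\right) + 66\right) 56 - \frac{1506416}{48251} = \left(\left(-27 + \frac{323}{36}\right) + 66\right) 56 - \frac{1506416}{48251} = \left(- \frac{649}{36} + 66\right) 56 - \frac{1506416}{48251} = \frac{1727}{36} \cdot 56 - \frac{1506416}{48251} = \frac{24178}{9} - \frac{1506416}{48251} = \frac{1153054934}{434259}$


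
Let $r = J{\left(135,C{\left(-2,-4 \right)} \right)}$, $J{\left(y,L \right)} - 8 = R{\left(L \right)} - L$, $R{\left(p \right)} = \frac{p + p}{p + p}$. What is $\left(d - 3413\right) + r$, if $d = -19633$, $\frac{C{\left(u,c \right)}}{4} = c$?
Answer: $-23021$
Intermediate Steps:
$C{\left(u,c \right)} = 4 c$
$R{\left(p \right)} = 1$ ($R{\left(p \right)} = \frac{2 p}{2 p} = 2 p \frac{1}{2 p} = 1$)
$J{\left(y,L \right)} = 9 - L$ ($J{\left(y,L \right)} = 8 - \left(-1 + L\right) = 9 - L$)
$r = 25$ ($r = 9 - 4 \left(-4\right) = 9 - -16 = 9 + 16 = 25$)
$\left(d - 3413\right) + r = \left(-19633 - 3413\right) + 25 = -23046 + 25 = -23021$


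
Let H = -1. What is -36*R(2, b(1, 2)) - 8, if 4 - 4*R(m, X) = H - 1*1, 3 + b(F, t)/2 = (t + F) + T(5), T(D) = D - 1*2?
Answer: -62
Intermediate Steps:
T(D) = -2 + D (T(D) = D - 2 = -2 + D)
b(F, t) = 2*F + 2*t (b(F, t) = -6 + 2*((t + F) + (-2 + 5)) = -6 + 2*((F + t) + 3) = -6 + 2*(3 + F + t) = -6 + (6 + 2*F + 2*t) = 2*F + 2*t)
R(m, X) = 3/2 (R(m, X) = 1 - (-1 - 1*1)/4 = 1 - (-1 - 1)/4 = 1 - 1/4*(-2) = 1 + 1/2 = 3/2)
-36*R(2, b(1, 2)) - 8 = -36*3/2 - 8 = -54 - 8 = -62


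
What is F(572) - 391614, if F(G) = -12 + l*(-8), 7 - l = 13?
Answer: -391578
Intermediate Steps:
l = -6 (l = 7 - 1*13 = 7 - 13 = -6)
F(G) = 36 (F(G) = -12 - 6*(-8) = -12 + 48 = 36)
F(572) - 391614 = 36 - 391614 = -391578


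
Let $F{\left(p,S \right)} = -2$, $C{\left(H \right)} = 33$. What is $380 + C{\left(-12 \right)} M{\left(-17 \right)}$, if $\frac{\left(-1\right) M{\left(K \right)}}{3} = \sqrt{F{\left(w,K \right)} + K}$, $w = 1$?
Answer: $380 - 99 i \sqrt{19} \approx 380.0 - 431.53 i$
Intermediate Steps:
$M{\left(K \right)} = - 3 \sqrt{-2 + K}$
$380 + C{\left(-12 \right)} M{\left(-17 \right)} = 380 + 33 \left(- 3 \sqrt{-2 - 17}\right) = 380 + 33 \left(- 3 \sqrt{-19}\right) = 380 + 33 \left(- 3 i \sqrt{19}\right) = 380 - 99 i \sqrt{19}$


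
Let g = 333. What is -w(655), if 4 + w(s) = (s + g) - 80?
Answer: -904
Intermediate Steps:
w(s) = 249 + s (w(s) = -4 + ((s + 333) - 80) = -4 + ((333 + s) - 80) = -4 + (253 + s) = 249 + s)
-w(655) = -(249 + 655) = -1*904 = -904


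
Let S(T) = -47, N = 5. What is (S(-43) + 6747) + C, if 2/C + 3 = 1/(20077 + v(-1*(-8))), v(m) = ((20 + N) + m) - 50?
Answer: 403159180/60179 ≈ 6699.3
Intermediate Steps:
v(m) = -25 + m (v(m) = ((20 + 5) + m) - 50 = (25 + m) - 50 = -25 + m)
C = -40120/60179 (C = 2/(-3 + 1/(20077 + (-25 - 1*(-8)))) = 2/(-3 + 1/(20077 + (-25 + 8))) = 2/(-3 + 1/(20077 - 17)) = 2/(-3 + 1/20060) = 2/(-60179/20060) = 2*(-20060/60179) = -40120/60179 ≈ -0.66668)
(S(-43) + 6747) + C = (-47 + 6747) - 40120/60179 = 6700 - 40120/60179 = 403159180/60179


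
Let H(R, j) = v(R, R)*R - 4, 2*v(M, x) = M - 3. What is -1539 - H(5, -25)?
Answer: -1540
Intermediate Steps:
v(M, x) = -3/2 + M/2 (v(M, x) = (M - 3)/2 = (-3 + M)/2 = -3/2 + M/2)
H(R, j) = -4 + R*(-3/2 + R/2) (H(R, j) = (-3/2 + R/2)*R - 4 = R*(-3/2 + R/2) - 4 = -4 + R*(-3/2 + R/2))
-1539 - H(5, -25) = -1539 - (-4 + (½)*5*(-3 + 5)) = -1539 - (-4 + (½)*5*2) = -1539 - (-4 + 5) = -1539 - 1*1 = -1539 - 1 = -1540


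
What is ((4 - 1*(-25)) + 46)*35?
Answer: 2625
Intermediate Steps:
((4 - 1*(-25)) + 46)*35 = ((4 + 25) + 46)*35 = (29 + 46)*35 = 75*35 = 2625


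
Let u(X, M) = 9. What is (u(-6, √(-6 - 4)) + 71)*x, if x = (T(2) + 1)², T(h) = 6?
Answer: 3920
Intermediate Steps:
x = 49 (x = (6 + 1)² = 7² = 49)
(u(-6, √(-6 - 4)) + 71)*x = (9 + 71)*49 = 80*49 = 3920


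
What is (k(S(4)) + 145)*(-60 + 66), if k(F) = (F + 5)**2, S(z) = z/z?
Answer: 1086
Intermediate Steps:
S(z) = 1
k(F) = (5 + F)**2
(k(S(4)) + 145)*(-60 + 66) = ((5 + 1)**2 + 145)*(-60 + 66) = (6**2 + 145)*6 = (36 + 145)*6 = 181*6 = 1086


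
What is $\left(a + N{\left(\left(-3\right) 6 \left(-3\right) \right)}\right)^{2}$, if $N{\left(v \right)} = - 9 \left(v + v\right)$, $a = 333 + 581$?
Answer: $3364$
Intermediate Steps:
$a = 914$
$N{\left(v \right)} = - 18 v$ ($N{\left(v \right)} = - 9 \cdot 2 v = - 18 v$)
$\left(a + N{\left(\left(-3\right) 6 \left(-3\right) \right)}\right)^{2} = \left(914 - 18 \left(-3\right) 6 \left(-3\right)\right)^{2} = \left(914 - 18 \left(\left(-18\right) \left(-3\right)\right)\right)^{2} = \left(914 - 972\right)^{2} = \left(-58\right)^{2} = 3364$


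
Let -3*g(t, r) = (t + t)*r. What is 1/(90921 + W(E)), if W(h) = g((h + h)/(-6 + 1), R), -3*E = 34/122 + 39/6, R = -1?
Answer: 2745/249579799 ≈ 1.0998e-5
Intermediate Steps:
g(t, r) = -2*r*t/3 (g(t, r) = -(t + t)*r/3 = -2*t*r/3 = -2*r*t/3)
E = -827/366 (E = -(34/122 + 39/6)/3 = -(34*(1/122) + 39*(⅙))/3 = -(17/61 + 13/2)/3 = -⅓*827/122 = -827/366 ≈ -2.2596)
W(h) = -4*h/15 (W(h) = -⅔*(-1)*(h + h)/(-6 + 1) = -⅔*(-1)*(2*h)/(-5) = -⅔*(-1)*(2*h)*(-⅕) = -⅔*(-1)*(-2*h/5) = -4*h/15)
1/(90921 + W(E)) = 1/(90921 - 4/15*(-827/366)) = 1/(90921 + 1654/2745) = 1/(249579799/2745) = 2745/249579799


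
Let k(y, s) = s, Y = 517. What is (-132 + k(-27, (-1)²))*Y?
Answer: -67727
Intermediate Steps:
(-132 + k(-27, (-1)²))*Y = (-132 + (-1)²)*517 = (-132 + 1)*517 = -131*517 = -67727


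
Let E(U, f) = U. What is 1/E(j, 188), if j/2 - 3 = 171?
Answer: 1/348 ≈ 0.0028736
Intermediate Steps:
j = 348 (j = 6 + 2*171 = 6 + 342 = 348)
1/E(j, 188) = 1/348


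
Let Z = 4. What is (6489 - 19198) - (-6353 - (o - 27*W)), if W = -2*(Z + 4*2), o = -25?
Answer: -5733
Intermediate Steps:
W = -24 (W = -2*(4 + 4*2) = -2*(4 + 8) = -2*12 = -24)
(6489 - 19198) - (-6353 - (o - 27*W)) = (6489 - 19198) - (-6353 - (-25 - 27*(-24))) = -12709 - (-6353 - (-25 + 648)) = -12709 - (-6353 - 1*623) = -12709 - (-6353 - 623) = -12709 - 1*(-6976) = -12709 + 6976 = -5733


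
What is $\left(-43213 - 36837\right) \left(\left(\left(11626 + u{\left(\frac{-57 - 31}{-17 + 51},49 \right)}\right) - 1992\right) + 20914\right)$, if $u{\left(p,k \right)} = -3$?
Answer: $-2445127250$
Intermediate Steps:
$\left(-43213 - 36837\right) \left(\left(\left(11626 + u{\left(\frac{-57 - 31}{-17 + 51},49 \right)}\right) - 1992\right) + 20914\right) = \left(-43213 - 36837\right) \left(\left(\left(11626 - 3\right) - 1992\right) + 20914\right) = - 80050 \left(\left(11623 - 1992\right) + 20914\right) = - 80050 \left(9631 + 20914\right) = \left(-80050\right) 30545 = -2445127250$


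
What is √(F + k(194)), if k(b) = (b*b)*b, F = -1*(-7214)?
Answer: √7308598 ≈ 2703.4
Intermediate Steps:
F = 7214
k(b) = b³ (k(b) = b²*b = b³)
√(F + k(194)) = √(7214 + 194³) = √(7214 + 7301384) = √7308598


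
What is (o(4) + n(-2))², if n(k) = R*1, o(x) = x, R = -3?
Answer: 1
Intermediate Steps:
n(k) = -3 (n(k) = -3*1 = -3)
(o(4) + n(-2))² = (4 - 3)² = 1² = 1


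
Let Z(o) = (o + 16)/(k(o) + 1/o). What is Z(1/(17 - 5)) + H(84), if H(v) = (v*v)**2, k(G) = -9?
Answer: 1792337089/36 ≈ 4.9787e+7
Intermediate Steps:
H(v) = v**4 (H(v) = (v**2)**2 = v**4)
Z(o) = (16 + o)/(-9 + 1/o) (Z(o) = (o + 16)/(-9 + 1/o) = (16 + o)/(-9 + 1/o))
Z(1/(17 - 5)) + H(84) = (16 + 1/(17 - 5))/((17 - 5)*(1 - 9/(17 - 5))) + 84**4 = (16 + 1/12)/(12*(1 - 9/12)) + 49787136 = (16 + 1/12)/(12*(1 - 9*1/12)) + 49787136 = (1/12)*(193/12)/(1 - 3/4) + 49787136 = (1/12)*(193/12)/(1/4) + 49787136 = (1/12)*4*(193/12) + 49787136 = 193/36 + 49787136 = 1792337089/36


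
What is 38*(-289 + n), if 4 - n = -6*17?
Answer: -6954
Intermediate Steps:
n = 106 (n = 4 - (-6)*17 = 4 - 1*(-102) = 4 + 102 = 106)
38*(-289 + n) = 38*(-289 + 106) = 38*(-183) = -6954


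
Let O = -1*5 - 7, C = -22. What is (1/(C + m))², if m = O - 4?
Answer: 1/1444 ≈ 0.00069252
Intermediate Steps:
O = -12 (O = -5 - 7 = -12)
m = -16 (m = -12 - 4 = -16)
(1/(C + m))² = (1/(-22 - 16))² = (1/(-38))² = (-1/38)² = 1/1444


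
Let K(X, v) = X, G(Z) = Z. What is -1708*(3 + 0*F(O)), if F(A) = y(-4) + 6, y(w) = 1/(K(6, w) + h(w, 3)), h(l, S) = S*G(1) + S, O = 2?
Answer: -5124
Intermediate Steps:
h(l, S) = 2*S (h(l, S) = S*1 + S = S + S = 2*S)
y(w) = 1/12 (y(w) = 1/(6 + 2*3) = 1/(6 + 6) = 1/12)
F(A) = 73/12 (F(A) = 1/12 + 6 = 73/12)
-1708*(3 + 0*F(O)) = -1708*(3 + 0*(73/12)) = -1708*(3 + 0) = -1708*3 = -5124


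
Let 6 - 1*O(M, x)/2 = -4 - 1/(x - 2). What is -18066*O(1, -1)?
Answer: -349276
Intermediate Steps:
O(M, x) = 20 + 2/(-2 + x) (O(M, x) = 12 - 2*(-4 - 1/(x - 2)) = 12 - 2*(-4 - 1/(-2 + x)) = 12 + (8 + 2/(-2 + x)) = 20 + 2/(-2 + x))
-18066*O(1, -1) = -36132*(-19 + 10*(-1))/(-2 - 1) = -36132*(-19 - 10)/(-3) = -36132*(-1)*(-29)/3 = -18066*58/3 = -349276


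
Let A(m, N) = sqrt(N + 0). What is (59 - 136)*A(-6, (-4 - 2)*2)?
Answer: -154*I*sqrt(3) ≈ -266.74*I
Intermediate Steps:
A(m, N) = sqrt(N)
(59 - 136)*A(-6, (-4 - 2)*2) = (59 - 136)*sqrt((-4 - 2)*2) = -77*2*I*sqrt(3) = -154*I*sqrt(3)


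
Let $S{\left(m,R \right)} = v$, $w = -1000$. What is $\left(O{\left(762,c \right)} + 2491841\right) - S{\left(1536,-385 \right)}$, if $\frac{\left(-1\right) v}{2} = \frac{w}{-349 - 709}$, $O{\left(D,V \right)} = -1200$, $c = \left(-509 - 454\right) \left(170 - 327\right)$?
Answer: $\frac{1317550089}{529} \approx 2.4906 \cdot 10^{6}$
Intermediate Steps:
$c = 151191$ ($c = \left(-963\right) \left(-157\right) = 151191$)
$v = - \frac{1000}{529}$ ($v = - 2 \left(- \frac{1000}{-349 - 709}\right) = - 2 \left(- \frac{1000}{-1058}\right) = - 2 \left(\left(-1000\right) \left(- \frac{1}{1058}\right)\right) = \left(-2\right) \frac{500}{529} = - \frac{1000}{529} \approx -1.8904$)
$S{\left(m,R \right)} = - \frac{1000}{529}$
$\left(O{\left(762,c \right)} + 2491841\right) - S{\left(1536,-385 \right)} = \left(-1200 + 2491841\right) - - \frac{1000}{529} = 2490641 + \frac{1000}{529} = \frac{1317550089}{529}$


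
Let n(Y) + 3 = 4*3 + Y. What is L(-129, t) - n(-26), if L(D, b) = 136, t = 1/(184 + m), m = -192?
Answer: 153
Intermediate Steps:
t = -⅛ (t = 1/(184 - 192) = 1/(-8) = -⅛ ≈ -0.12500)
n(Y) = 9 + Y (n(Y) = -3 + (4*3 + Y) = -3 + (12 + Y) = 9 + Y)
L(-129, t) - n(-26) = 136 - (9 - 26) = 136 - 1*(-17) = 136 + 17 = 153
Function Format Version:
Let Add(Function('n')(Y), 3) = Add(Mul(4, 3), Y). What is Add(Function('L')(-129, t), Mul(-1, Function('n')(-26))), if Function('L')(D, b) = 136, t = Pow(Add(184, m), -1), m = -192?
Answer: 153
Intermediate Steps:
t = Rational(-1, 8) (t = Pow(Add(184, -192), -1) = Pow(-8, -1) = Rational(-1, 8) ≈ -0.12500)
Function('n')(Y) = Add(9, Y) (Function('n')(Y) = Add(-3, Add(Mul(4, 3), Y)) = Add(-3, Add(12, Y)) = Add(9, Y))
Add(Function('L')(-129, t), Mul(-1, Function('n')(-26))) = Add(136, Mul(-1, Add(9, -26))) = Add(136, Mul(-1, -17)) = Add(136, 17) = 153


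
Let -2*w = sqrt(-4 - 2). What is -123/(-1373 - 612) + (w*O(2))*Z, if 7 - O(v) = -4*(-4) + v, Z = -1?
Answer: 123/1985 - 11*I*sqrt(6)/2 ≈ 0.061965 - 13.472*I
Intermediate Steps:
w = -I*sqrt(6)/2 (w = -sqrt(-4 - 2)/2 = -I*sqrt(6)/2 ≈ -1.2247*I)
O(v) = -9 - v (O(v) = 7 - (-4*(-4) + v) = 7 - (16 + v) = 7 + (-16 - v) = -9 - v)
-123/(-1373 - 612) + (w*O(2))*Z = -123/(-1373 - 612) + ((-I*sqrt(6)/2)*(-9 - 1*2))*(-1) = -123/(-1985) + ((-I*sqrt(6)/2)*(-9 - 2))*(-1) = -1/1985*(-123) + (-I*sqrt(6)/2*(-11))*(-1) = 123/1985 + (11*I*sqrt(6)/2)*(-1) = 123/1985 - 11*I*sqrt(6)/2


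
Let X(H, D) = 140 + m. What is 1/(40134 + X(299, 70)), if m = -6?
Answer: 1/40268 ≈ 2.4834e-5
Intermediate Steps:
X(H, D) = 134 (X(H, D) = 140 - 6 = 134)
1/(40134 + X(299, 70)) = 1/(40134 + 134) = 1/40268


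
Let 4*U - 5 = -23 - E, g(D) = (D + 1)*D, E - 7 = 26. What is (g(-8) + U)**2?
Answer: 29929/16 ≈ 1870.6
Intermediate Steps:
E = 33 (E = 7 + 26 = 33)
g(D) = D*(1 + D) (g(D) = (1 + D)*D = D*(1 + D))
U = -51/4 (U = 5/4 + (-23 - 1*33)/4 = 5/4 + (-23 - 33)/4 = 5/4 + (1/4)*(-56) = 5/4 - 14 = -51/4 ≈ -12.750)
(g(-8) + U)**2 = (-8*(1 - 8) - 51/4)**2 = (-8*(-7) - 51/4)**2 = (56 - 51/4)**2 = (173/4)**2 = 29929/16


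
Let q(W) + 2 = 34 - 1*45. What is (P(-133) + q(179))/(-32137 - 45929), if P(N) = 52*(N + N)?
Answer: 4615/26022 ≈ 0.17735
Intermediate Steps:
q(W) = -13 (q(W) = -2 + (34 - 1*45) = -2 + (34 - 45) = -2 - 11 = -13)
P(N) = 104*N (P(N) = 52*(2*N) = 104*N)
(P(-133) + q(179))/(-32137 - 45929) = (104*(-133) - 13)/(-32137 - 45929) = (-13832 - 13)/(-78066) = -13845*(-1/78066) = 4615/26022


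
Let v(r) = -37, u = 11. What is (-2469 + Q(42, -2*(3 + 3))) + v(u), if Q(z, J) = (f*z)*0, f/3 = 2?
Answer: -2506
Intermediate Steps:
f = 6 (f = 3*2 = 6)
Q(z, J) = 0 (Q(z, J) = (6*z)*0 = 0)
(-2469 + Q(42, -2*(3 + 3))) + v(u) = (-2469 + 0) - 37 = -2469 - 37 = -2506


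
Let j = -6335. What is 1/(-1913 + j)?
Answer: -1/8248 ≈ -0.00012124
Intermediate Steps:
1/(-1913 + j) = 1/(-1913 - 6335) = 1/(-8248) = -1/8248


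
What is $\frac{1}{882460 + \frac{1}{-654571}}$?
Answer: $\frac{654571}{577632724659} \approx 1.1332 \cdot 10^{-6}$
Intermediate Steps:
$\frac{1}{882460 + \frac{1}{-654571}} = \frac{1}{882460 - \frac{1}{654571}} = \frac{1}{\frac{577632724659}{654571}} = \frac{654571}{577632724659}$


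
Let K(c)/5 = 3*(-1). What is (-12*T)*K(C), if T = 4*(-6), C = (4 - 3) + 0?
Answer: -4320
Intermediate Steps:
C = 1 (C = 1 + 0 = 1)
T = -24
K(c) = -15 (K(c) = 5*(3*(-1)) = 5*(-3) = -15)
(-12*T)*K(C) = -12*(-24)*(-15) = 288*(-15) = -4320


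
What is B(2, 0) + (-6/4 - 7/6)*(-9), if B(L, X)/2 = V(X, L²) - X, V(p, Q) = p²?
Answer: 24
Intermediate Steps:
B(L, X) = -2*X + 2*X² (B(L, X) = 2*(X² - X) = -2*X + 2*X²)
B(2, 0) + (-6/4 - 7/6)*(-9) = 2*0*(-1 + 0) + (-6/4 - 7/6)*(-9) = 2*0*(-1) + (-6*¼ - 7*⅙)*(-9) = 0 + (-3/2 - 7/6)*(-9) = 0 - 8/3*(-9) = 0 + 24 = 24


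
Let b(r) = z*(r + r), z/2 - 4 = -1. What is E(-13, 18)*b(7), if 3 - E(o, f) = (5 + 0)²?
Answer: -1848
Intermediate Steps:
z = 6 (z = 8 + 2*(-1) = 8 - 2 = 6)
b(r) = 12*r (b(r) = 6*(r + r) = 6*(2*r) = 12*r)
E(o, f) = -22 (E(o, f) = 3 - (5 + 0)² = 3 - 1*5² = 3 - 1*25 = 3 - 25 = -22)
E(-13, 18)*b(7) = -264*7 = -22*84 = -1848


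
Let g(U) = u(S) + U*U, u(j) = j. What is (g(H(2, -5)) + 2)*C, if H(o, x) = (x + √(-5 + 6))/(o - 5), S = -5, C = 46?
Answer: -506/9 ≈ -56.222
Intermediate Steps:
H(o, x) = (1 + x)/(-5 + o) (H(o, x) = (x + √1)/(-5 + o) = (x + 1)/(-5 + o) = (1 + x)/(-5 + o))
g(U) = -5 + U² (g(U) = -5 + U*U = -5 + U²)
(g(H(2, -5)) + 2)*C = ((-5 + ((1 - 5)/(-5 + 2))²) + 2)*46 = ((-5 + (-4/(-3))²) + 2)*46 = ((-5 + (-⅓*(-4))²) + 2)*46 = ((-5 + (4/3)²) + 2)*46 = ((-5 + 16/9) + 2)*46 = (-29/9 + 2)*46 = -11/9*46 = -506/9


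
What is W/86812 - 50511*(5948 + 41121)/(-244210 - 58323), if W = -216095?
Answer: 1705209506113/217053676 ≈ 7856.2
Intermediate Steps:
W/86812 - 50511*(5948 + 41121)/(-244210 - 58323) = -216095/86812 - 50511*(5948 + 41121)/(-244210 - 58323) = -216095*1/86812 - 50511/((-302533/47069)) = -19645/7892 - 50511/((-302533*1/47069)) = -19645/7892 - 50511/(-27503/4279) = -19645/7892 - 50511*(-4279/27503) = -19645/7892 + 216136569/27503 = 1705209506113/217053676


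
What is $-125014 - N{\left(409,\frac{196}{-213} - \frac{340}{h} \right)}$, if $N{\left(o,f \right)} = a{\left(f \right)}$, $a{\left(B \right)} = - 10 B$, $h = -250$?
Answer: $- \frac{133135226}{1065} \approx -1.2501 \cdot 10^{5}$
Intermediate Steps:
$N{\left(o,f \right)} = - 10 f$
$-125014 - N{\left(409,\frac{196}{-213} - \frac{340}{h} \right)} = -125014 - - 10 \left(\frac{196}{-213} - \frac{340}{-250}\right) = -125014 - - 10 \left(196 \left(- \frac{1}{213}\right) - - \frac{34}{25}\right) = -125014 - - 10 \left(- \frac{196}{213} + \frac{34}{25}\right) = -125014 - \left(-10\right) \frac{2342}{5325} = -125014 - - \frac{4684}{1065} = -125014 + \frac{4684}{1065} = - \frac{133135226}{1065}$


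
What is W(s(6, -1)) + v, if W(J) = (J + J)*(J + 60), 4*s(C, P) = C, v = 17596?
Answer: 35561/2 ≈ 17781.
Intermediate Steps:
s(C, P) = C/4
W(J) = 2*J*(60 + J) (W(J) = (2*J)*(60 + J) = 2*J*(60 + J))
W(s(6, -1)) + v = 2*((¼)*6)*(60 + (¼)*6) + 17596 = 2*(3/2)*(60 + 3/2) + 17596 = 2*(3/2)*(123/2) + 17596 = 369/2 + 17596 = 35561/2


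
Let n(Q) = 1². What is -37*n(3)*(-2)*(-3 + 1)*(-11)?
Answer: 1628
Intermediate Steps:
n(Q) = 1
-37*n(3)*(-2)*(-3 + 1)*(-11) = -37*1*(-2)*(-3 + 1)*(-11) = -(-74)*(-2)*(-11) = -37*4*(-11) = -148*(-11) = 1628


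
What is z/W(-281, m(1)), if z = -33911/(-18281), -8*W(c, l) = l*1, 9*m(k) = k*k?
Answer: -2441592/18281 ≈ -133.56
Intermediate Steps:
m(k) = k²/9 (m(k) = (k*k)/9 = k²/9)
W(c, l) = -l/8
z = 33911/18281 (z = -33911*(-1/18281) = 33911/18281 ≈ 1.8550)
z/W(-281, m(1)) = 33911/(18281*((-1²/72))) = 33911/(18281*((-1/72))) = 33911/(18281*((-⅛*⅑))) = 33911/(18281*(-1/72)) = (33911/18281)*(-72) = -2441592/18281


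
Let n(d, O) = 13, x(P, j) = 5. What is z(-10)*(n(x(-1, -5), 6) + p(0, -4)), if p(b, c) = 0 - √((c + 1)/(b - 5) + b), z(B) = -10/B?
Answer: 13 - √15/5 ≈ 12.225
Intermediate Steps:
p(b, c) = -√(b + (1 + c)/(-5 + b)) (p(b, c) = 0 - √((1 + c)/(-5 + b) + b) = 0 - √(b + (1 + c)/(-5 + b)) = -√(b + (1 + c)/(-5 + b)))
z(-10)*(n(x(-1, -5), 6) + p(0, -4)) = (-10/(-10))*(13 - √((1 - 4 + 0*(-5 + 0))/(-5 + 0))) = (-10*(-⅒))*(13 - √((1 - 4 + 0*(-5))/(-5))) = 1*(13 - √(-(1 - 4 + 0)/5)) = 1*(13 - √(-⅕*(-3))) = 1*(13 - √(⅗)) = 1*(13 - √15/5) = 13 - √15/5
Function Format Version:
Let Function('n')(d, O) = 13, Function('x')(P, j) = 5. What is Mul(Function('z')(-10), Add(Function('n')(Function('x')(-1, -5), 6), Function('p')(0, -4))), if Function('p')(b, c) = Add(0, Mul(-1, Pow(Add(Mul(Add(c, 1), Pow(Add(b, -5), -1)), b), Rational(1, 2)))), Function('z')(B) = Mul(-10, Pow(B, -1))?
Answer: Add(13, Mul(Rational(-1, 5), Pow(15, Rational(1, 2)))) ≈ 12.225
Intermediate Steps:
Function('p')(b, c) = Mul(-1, Pow(Add(b, Mul(Pow(Add(-5, b), -1), Add(1, c))), Rational(1, 2))) (Function('p')(b, c) = Add(0, Mul(-1, Pow(Add(Mul(Add(1, c), Pow(Add(-5, b), -1)), b), Rational(1, 2)))) = Add(0, Mul(-1, Pow(Add(Mul(Pow(Add(-5, b), -1), Add(1, c)), b), Rational(1, 2)))) = Add(0, Mul(-1, Pow(Add(b, Mul(Pow(Add(-5, b), -1), Add(1, c))), Rational(1, 2)))) = Mul(-1, Pow(Add(b, Mul(Pow(Add(-5, b), -1), Add(1, c))), Rational(1, 2))))
Mul(Function('z')(-10), Add(Function('n')(Function('x')(-1, -5), 6), Function('p')(0, -4))) = Mul(Mul(-10, Pow(-10, -1)), Add(13, Mul(-1, Pow(Mul(Pow(Add(-5, 0), -1), Add(1, -4, Mul(0, Add(-5, 0)))), Rational(1, 2))))) = Mul(Mul(-10, Rational(-1, 10)), Add(13, Mul(-1, Pow(Mul(Pow(-5, -1), Add(1, -4, Mul(0, -5))), Rational(1, 2))))) = Mul(1, Add(13, Mul(-1, Pow(Mul(Rational(-1, 5), Add(1, -4, 0)), Rational(1, 2))))) = Mul(1, Add(13, Mul(-1, Pow(Mul(Rational(-1, 5), -3), Rational(1, 2))))) = Mul(1, Add(13, Mul(-1, Pow(Rational(3, 5), Rational(1, 2))))) = Mul(1, Add(13, Mul(-1, Mul(Rational(1, 5), Pow(15, Rational(1, 2)))))) = Mul(1, Add(13, Mul(Rational(-1, 5), Pow(15, Rational(1, 2))))) = Add(13, Mul(Rational(-1, 5), Pow(15, Rational(1, 2))))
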